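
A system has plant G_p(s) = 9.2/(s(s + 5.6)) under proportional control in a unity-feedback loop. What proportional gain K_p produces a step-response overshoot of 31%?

From %OS = 100·exp(−πζ/√(1−ζ²)) = 31%, ζ = −ln(0.31)/√(π²+ln²(0.31)) = 0.3493.
Characteristic equation s² + 5.6s + 9.2K_p = 0 gives ζ = 5.6/(2√(9.2K_p)).
Setting ζ = 0.3493: √(9.2K_p) = 5.6/(2·0.3493) = 8.016, so K_p = 64.25/9.2 = 6.98.

K_p = 6.98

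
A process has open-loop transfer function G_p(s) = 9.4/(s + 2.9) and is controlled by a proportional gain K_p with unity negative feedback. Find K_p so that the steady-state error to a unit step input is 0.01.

K_p = 30.5

For a type-0 loop with proportional control, e_ss = 1/(1 + K_p·G_p(0)).
G_p(0) = 3.241. Require 1/(1 + K_p·3.241) = 0.01, so 1 + 3.241·K_p = 100.
K_p = (100 − 1)/3.241 = 30.5.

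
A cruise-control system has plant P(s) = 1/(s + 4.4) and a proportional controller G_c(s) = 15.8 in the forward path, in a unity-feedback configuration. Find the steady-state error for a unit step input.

0.218

The loop is type 0. Static position error constant K_pos = G_c(0)·P(0) = 15.8·0.2273 = 3.591.
Steady-state error to a unit step: e_ss = 1/(1+K_pos) = 1/4.591 = 0.218.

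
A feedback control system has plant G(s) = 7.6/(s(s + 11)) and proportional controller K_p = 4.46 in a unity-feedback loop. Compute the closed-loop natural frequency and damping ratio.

1 + K_p·G(s) = 0 gives s² + 11s + 33.9 = 0.
Matching s² + 2ζω_n s + ω_n²: ω_n = √33.9 = 5.822 rad/s and 2ζω_n = 11, so ζ = 11/(2·5.822) = 0.945.

ω_n = 5.82 rad/s, ζ = 0.945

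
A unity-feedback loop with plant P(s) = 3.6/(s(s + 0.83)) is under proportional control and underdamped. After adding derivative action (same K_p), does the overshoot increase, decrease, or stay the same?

With PD the characteristic equation becomes s² + (a + K·K_d)s + K·K_p = 0; the damping term grows, ζ rises, overshoot falls.

decrease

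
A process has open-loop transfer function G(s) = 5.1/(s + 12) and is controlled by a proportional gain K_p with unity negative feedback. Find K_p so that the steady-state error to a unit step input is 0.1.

K_p = 21.2

For a type-0 loop with proportional control, e_ss = 1/(1 + K_p·G(0)).
G(0) = 0.425. Require 1/(1 + K_p·0.425) = 0.1, so 1 + 0.425·K_p = 10.
K_p = (10 − 1)/0.425 = 21.2.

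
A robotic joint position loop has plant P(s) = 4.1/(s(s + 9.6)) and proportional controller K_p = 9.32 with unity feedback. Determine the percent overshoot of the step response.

2.08%

Closed-loop characteristic equation: s² + 9.6s + 38.21 = 0, so ω_n = 6.182 rad/s and ζ = 9.6/(2·6.182) = 0.7765.
%OS = 100·exp(−πζ/√(1−ζ²)) = 100·exp(−π·0.7765/√0.397) = 2.08%.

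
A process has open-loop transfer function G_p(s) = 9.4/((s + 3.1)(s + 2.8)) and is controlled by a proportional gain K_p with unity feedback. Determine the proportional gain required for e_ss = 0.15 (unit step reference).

K_p = 5.23

Steady-state error for a unit step on this type-0 loop is 1/(1 + K_p·G_p(0)).
G_p(0) = 1.083. Require 1/(1 + K_p·1.083) = 0.15, so 1 + 1.083·K_p = 6.667.
K_p = (6.667 − 1)/1.083 = 5.23.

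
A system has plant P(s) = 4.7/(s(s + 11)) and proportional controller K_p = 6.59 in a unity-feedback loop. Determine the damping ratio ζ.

With unity feedback the closed-loop characteristic equation is s² + 11s + 6.59·4.7 = s² + 11s + 30.97 = 0.
So ω_n² = 30.97 ⇒ ω_n = 5.565 rad/s, and ζ = 11/(2ω_n) = 0.988.

ζ = 0.988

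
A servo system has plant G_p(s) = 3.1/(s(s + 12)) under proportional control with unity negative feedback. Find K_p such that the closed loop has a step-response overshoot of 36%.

From %OS = 100·exp(−πζ/√(1−ζ²)) = 36%, ζ = −ln(0.36)/√(π²+ln²(0.36)) = 0.3093.
Characteristic equation s² + 12s + 3.1K_p = 0 gives ζ = 12/(2√(3.1K_p)).
Setting ζ = 0.3093: √(3.1K_p) = 12/(2·0.3093) = 19.4, so K_p = 376.4/3.1 = 121.

K_p = 121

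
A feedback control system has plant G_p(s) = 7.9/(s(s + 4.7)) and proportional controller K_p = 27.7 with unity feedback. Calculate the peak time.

The closed-loop denominator s² + 4.7s + 218.8 gives ω_n = √218.8 = 14.79 and ζ = 4.7/(2ω_n) = 0.1589.
Damped frequency ω_d = ω_n√(1−ζ²) = 14.61 rad/s, so peak time T_p = π/ω_d = 0.215 s.

T_p = 0.215 s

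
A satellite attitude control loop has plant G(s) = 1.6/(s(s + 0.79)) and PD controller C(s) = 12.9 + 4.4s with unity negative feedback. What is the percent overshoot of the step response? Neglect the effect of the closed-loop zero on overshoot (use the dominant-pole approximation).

Forward path: (12.9 + 4.4s)·1.6/(s(s+0.79)). The closed-loop characteristic equation is s² + (0.79 + 1.6·4.4)s + 1.6·12.9 = 0.
That is s² + 7.83s + 20.64 = 0, so ω_n = 4.543 rad/s and ζ = 7.83/(2·4.543) = 0.8617.
%OS = 100·exp(−πζ/√(1−ζ²)) = 0.481%.

0.481%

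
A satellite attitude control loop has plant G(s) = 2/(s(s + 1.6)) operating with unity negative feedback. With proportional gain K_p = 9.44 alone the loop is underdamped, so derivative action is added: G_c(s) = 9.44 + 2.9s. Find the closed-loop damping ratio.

ζ = 0.852

Forward path: (9.44 + 2.9s)·2/(s(s+1.6)). The closed-loop characteristic equation is s² + (1.6 + 2·2.9)s + 2·9.44 = 0.
That is s² + 7.4s + 18.88 = 0, so ω_n = 4.345 rad/s and ζ = 7.4/(2·4.345) = 0.8515.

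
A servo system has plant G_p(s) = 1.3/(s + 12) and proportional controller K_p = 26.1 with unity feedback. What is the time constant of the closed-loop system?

τ = 0.0218 s

Closed-loop transfer function: T(s) = K_p·G_p(s)/(1 + K_p·G_p(s)) = 33.93/(s + 12 + 33.93) = 33.93/(s + 45.93).
Time constant τ = 1/45.93 = 0.0218 s.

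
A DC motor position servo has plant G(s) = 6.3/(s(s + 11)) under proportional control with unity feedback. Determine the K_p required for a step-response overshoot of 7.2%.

K_p = 11.6

From %OS = 100·exp(−πζ/√(1−ζ²)) = 7.2%, ζ = −ln(0.072)/√(π²+ln²(0.072)) = 0.6421.
Characteristic equation s² + 11s + 6.3K_p = 0 gives ζ = 11/(2√(6.3K_p)).
Setting ζ = 0.6421: √(6.3K_p) = 11/(2·0.6421) = 8.566, so K_p = 73.38/6.3 = 11.6.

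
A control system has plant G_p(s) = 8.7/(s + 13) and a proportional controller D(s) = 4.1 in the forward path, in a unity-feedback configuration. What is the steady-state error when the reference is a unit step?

The loop is type 0. Static position error constant K_pos = D(0)·G_p(0) = 4.1·0.6692 = 2.744.
Steady-state error to a unit step: e_ss = 1/(1+K_pos) = 1/3.744 = 0.267.

0.267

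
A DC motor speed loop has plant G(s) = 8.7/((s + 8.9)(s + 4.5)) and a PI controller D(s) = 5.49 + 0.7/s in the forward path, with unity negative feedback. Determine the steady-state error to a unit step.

0

The open loop D(s)G(s) has a pole at the origin (type 1), so the static position error constant is infinite and e_ss = 1/(1+∞) = 0.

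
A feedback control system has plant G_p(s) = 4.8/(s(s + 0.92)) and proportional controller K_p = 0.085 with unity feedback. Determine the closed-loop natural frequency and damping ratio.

With unity feedback the closed-loop characteristic equation is s² + 0.92s + 0.085·4.8 = s² + 0.92s + 0.408 = 0.
Matching s² + 2ζω_n s + ω_n²: ω_n = √0.408 = 0.6387 rad/s and 2ζω_n = 0.92, so ζ = 0.92/(2·0.6387) = 0.72.

ω_n = 0.639 rad/s, ζ = 0.72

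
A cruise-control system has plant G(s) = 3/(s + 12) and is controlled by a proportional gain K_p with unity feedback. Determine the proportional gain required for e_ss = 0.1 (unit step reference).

The loop is type 0, so e_ss(step) = 1/(1 + K_pos) with K_pos = K_p·G(0).
G(0) = 0.25. Require 1/(1 + K_p·0.25) = 0.1, so 1 + 0.25·K_p = 10.
K_p = (10 − 1)/0.25 = 36.

K_p = 36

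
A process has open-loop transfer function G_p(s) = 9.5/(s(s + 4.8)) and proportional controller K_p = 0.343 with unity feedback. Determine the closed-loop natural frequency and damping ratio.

ω_n = 1.81 rad/s, ζ = 1.33

With unity feedback the closed-loop characteristic equation is s² + 4.8s + 0.343·9.5 = s² + 4.8s + 3.259 = 0.
So ω_n² = 3.259 ⇒ ω_n = 1.805 rad/s, and ζ = 4.8/(2ω_n) = 1.33.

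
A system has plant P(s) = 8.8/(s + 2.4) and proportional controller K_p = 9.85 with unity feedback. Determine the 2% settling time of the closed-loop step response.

T_s ≈ 0.0449 s

Closed-loop transfer function: T(s) = K_p·P(s)/(1 + K_p·P(s)) = 86.68/(s + 2.4 + 86.68) = 86.68/(s + 89.08).
Time constant τ = 1/89.08 = 0.01123 s, so the 2% settling time is about 4τ = 0.0449 s.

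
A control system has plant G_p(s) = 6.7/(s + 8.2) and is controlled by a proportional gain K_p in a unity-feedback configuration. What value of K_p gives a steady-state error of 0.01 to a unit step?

K_p = 121

Steady-state error for a unit step on this type-0 loop is 1/(1 + K_p·G_p(0)).
G_p(0) = 0.8171. Require 1/(1 + K_p·0.8171) = 0.01, so 1 + 0.8171·K_p = 100.
K_p = (100 − 1)/0.8171 = 121.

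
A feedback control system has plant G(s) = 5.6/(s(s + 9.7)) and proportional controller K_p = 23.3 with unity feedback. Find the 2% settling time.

The closed-loop denominator s² + 9.7s + 130.5 gives ω_n = √130.5 = 11.42 and ζ = 9.7/(2ω_n) = 0.4246.
2% settling time T_s ≈ 4/(ζω_n) = 4/4.85 = 0.825 s.

T_s ≈ 0.825 s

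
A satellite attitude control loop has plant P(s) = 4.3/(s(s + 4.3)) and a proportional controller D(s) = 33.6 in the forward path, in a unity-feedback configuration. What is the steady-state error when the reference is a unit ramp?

0.0298

The loop has one pole at the origin (type 1). Velocity error constant K_v = lim_{s→0} s·D(s)P(s) = 33.6·4.3/4.3 = 33.6.
Steady-state error to a unit ramp: e_ss = 1/K_v = 0.0298.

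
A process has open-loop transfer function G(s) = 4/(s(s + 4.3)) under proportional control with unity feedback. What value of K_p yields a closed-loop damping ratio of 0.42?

Closed-loop characteristic equation: s² + 4.3s + K_p·4 = 0.
So ω_n = √(4K_p) and 2ζω_n = 4.3, giving ζ = 4.3/(2√(4K_p)).
Setting ζ = 0.42: √(4K_p) = 4.3/(2·0.42) = 5.119, so K_p = 26.2/4 = 6.55.

K_p = 6.55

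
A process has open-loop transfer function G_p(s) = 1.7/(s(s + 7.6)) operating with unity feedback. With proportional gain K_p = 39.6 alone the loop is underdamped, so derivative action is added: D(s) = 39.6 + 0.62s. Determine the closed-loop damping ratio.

ζ = 0.527

Forward path: (39.6 + 0.62s)·1.7/(s(s+7.6)). The closed-loop characteristic equation is s² + (7.6 + 1.7·0.62)s + 1.7·39.6 = 0.
That is s² + 8.654s + 67.32 = 0, so ω_n = 8.205 rad/s and ζ = 8.654/(2·8.205) = 0.5274.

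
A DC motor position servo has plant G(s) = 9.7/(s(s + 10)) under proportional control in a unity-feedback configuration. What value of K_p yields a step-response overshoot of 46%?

K_p = 44.8

From %OS = 100·exp(−πζ/√(1−ζ²)) = 46%, ζ = −ln(0.46)/√(π²+ln²(0.46)) = 0.24.
Characteristic equation s² + 10s + 9.7K_p = 0 gives ζ = 10/(2√(9.7K_p)).
Setting ζ = 0.24: √(9.7K_p) = 10/(2·0.24) = 20.84, so K_p = 434.2/9.7 = 44.8.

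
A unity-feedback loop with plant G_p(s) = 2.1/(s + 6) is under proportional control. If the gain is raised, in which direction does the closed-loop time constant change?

Closed-loop pole is at s = −(6+K_p·2.1); larger K_p moves it further left, so τ = 1/(6+K_p·2.1) decreases.

decrease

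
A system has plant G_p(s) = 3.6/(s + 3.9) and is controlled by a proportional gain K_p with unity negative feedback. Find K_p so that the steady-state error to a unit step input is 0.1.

K_p = 9.75

Steady-state error for a unit step on this type-0 loop is 1/(1 + K_p·G_p(0)).
G_p(0) = 0.9231. Require 1/(1 + K_p·0.9231) = 0.1, so 1 + 0.9231·K_p = 10.
K_p = (10 − 1)/0.9231 = 9.75.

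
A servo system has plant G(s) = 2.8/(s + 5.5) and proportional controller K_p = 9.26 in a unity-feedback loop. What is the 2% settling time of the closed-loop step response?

Closed-loop transfer function: T(s) = K_p·G(s)/(1 + K_p·G(s)) = 25.93/(s + 5.5 + 25.93) = 25.93/(s + 31.43).
Time constant τ = 1/31.43 = 0.03182 s, so the 2% settling time is about 4τ = 0.127 s.

T_s ≈ 0.127 s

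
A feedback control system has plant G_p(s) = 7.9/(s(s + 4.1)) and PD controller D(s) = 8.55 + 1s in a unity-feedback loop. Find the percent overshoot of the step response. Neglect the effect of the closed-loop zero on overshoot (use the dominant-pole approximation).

Forward path: (8.55 + 1s)·7.9/(s(s+4.1)). The closed-loop characteristic equation is s² + (4.1 + 7.9·1)s + 7.9·8.55 = 0.
That is s² + 12s + 67.55 = 0, so ω_n = 8.219 rad/s and ζ = 12/(2·8.219) = 0.7301.
%OS = 100·exp(−πζ/√(1−ζ²)) = 3.49%.

3.49%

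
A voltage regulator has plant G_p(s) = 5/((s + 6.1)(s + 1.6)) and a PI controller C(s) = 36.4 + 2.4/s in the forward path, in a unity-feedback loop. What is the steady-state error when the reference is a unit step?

0

The open loop C(s)G_p(s) has a pole at the origin (type 1), so the static position error constant is infinite and e_ss = 1/(1+∞) = 0.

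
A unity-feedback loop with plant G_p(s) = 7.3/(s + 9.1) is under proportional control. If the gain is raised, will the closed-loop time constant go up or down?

Closed-loop pole is at s = −(9.1+K_p·7.3); larger K_p moves it further left, so τ = 1/(9.1+K_p·7.3) decreases.

decrease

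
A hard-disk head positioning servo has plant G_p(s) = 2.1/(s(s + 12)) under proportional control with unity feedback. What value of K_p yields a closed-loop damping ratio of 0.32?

Closed-loop characteristic equation: s² + 12s + K_p·2.1 = 0.
So ω_n = √(2.1K_p) and 2ζω_n = 12, giving ζ = 12/(2√(2.1K_p)).
Setting ζ = 0.32: √(2.1K_p) = 12/(2·0.32) = 18.75, so K_p = 351.6/2.1 = 167.

K_p = 167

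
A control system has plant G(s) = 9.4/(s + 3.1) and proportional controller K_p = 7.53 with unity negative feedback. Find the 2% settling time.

Closed-loop transfer function: T(s) = K_p·G(s)/(1 + K_p·G(s)) = 70.78/(s + 3.1 + 70.78) = 70.78/(s + 73.88).
Time constant τ = 1/73.88 = 0.01354 s, so the 2% settling time is about 4τ = 0.0541 s.

T_s ≈ 0.0541 s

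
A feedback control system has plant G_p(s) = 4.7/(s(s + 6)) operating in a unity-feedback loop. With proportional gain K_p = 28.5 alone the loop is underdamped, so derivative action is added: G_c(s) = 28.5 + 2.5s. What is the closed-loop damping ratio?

ζ = 0.767

Forward path: (28.5 + 2.5s)·4.7/(s(s+6)). The closed-loop characteristic equation is s² + (6 + 4.7·2.5)s + 4.7·28.5 = 0.
That is s² + 17.75s + 134 = 0, so ω_n = 11.57 rad/s and ζ = 17.75/(2·11.57) = 0.7668.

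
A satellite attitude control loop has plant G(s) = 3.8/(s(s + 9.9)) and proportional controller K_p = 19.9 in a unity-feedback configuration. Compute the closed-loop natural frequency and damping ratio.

ω_n = 8.7 rad/s, ζ = 0.569

With unity feedback the closed-loop characteristic equation is s² + 9.9s + 19.9·3.8 = s² + 9.9s + 75.62 = 0.
So ω_n² = 75.62 ⇒ ω_n = 8.696 rad/s, and ζ = 9.9/(2ω_n) = 0.569.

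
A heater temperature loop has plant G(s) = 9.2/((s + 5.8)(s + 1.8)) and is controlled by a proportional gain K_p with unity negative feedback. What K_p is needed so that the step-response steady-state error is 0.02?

Steady-state error for a unit step on this type-0 loop is 1/(1 + K_p·G(0)).
G(0) = 0.8812. Require 1/(1 + K_p·0.8812) = 0.02, so 1 + 0.8812·K_p = 50.
K_p = (50 − 1)/0.8812 = 55.6.

K_p = 55.6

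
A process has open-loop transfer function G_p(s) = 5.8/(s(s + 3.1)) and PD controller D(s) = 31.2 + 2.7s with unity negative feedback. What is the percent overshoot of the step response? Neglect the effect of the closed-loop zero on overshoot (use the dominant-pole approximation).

4.71%

Forward path: (31.2 + 2.7s)·5.8/(s(s+3.1)). The closed-loop characteristic equation is s² + (3.1 + 5.8·2.7)s + 5.8·31.2 = 0.
That is s² + 18.76s + 181 = 0, so ω_n = 13.45 rad/s and ζ = 18.76/(2·13.45) = 0.6973.
%OS = 100·exp(−πζ/√(1−ζ²)) = 4.71%.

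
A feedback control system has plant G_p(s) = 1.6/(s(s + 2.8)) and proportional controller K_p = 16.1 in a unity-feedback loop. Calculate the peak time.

From 1 + K_pG_p(s) = 0: s² + 2.8s + 25.76 = 0 ⇒ ω_n = 5.075, ζ = 0.2758.
Damped frequency ω_d = ω_n√(1−ζ²) = 4.879 rad/s, so peak time T_p = π/ω_d = 0.644 s.

T_p = 0.644 s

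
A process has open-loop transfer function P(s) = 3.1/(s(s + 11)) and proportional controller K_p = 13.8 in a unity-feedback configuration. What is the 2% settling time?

T_s ≈ 0.727 s

From 1 + K_pP(s) = 0: s² + 11s + 42.78 = 0 ⇒ ω_n = 6.541, ζ = 0.8409.
2% settling time T_s ≈ 4/(ζω_n) = 4/5.5 = 0.727 s.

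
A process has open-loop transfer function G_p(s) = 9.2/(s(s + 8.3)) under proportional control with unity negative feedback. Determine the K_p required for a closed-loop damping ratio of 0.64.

Closed-loop characteristic equation: s² + 8.3s + K_p·9.2 = 0.
So ω_n = √(9.2K_p) and 2ζω_n = 8.3, giving ζ = 8.3/(2√(9.2K_p)).
Setting ζ = 0.64: √(9.2K_p) = 8.3/(2·0.64) = 6.484, so K_p = 42.05/9.2 = 4.57.

K_p = 4.57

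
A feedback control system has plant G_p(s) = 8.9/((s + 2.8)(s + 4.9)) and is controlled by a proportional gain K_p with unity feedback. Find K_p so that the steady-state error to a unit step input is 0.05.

K_p = 29.3

For a type-0 loop with proportional control, e_ss = 1/(1 + K_p·G_p(0)).
G_p(0) = 0.6487. Require 1/(1 + K_p·0.6487) = 0.05, so 1 + 0.6487·K_p = 20.
K_p = (20 − 1)/0.6487 = 29.3.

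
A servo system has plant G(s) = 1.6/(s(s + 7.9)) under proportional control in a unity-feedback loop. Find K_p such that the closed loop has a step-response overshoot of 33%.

K_p = 88.1

From %OS = 100·exp(−πζ/√(1−ζ²)) = 33%, ζ = −ln(0.33)/√(π²+ln²(0.33)) = 0.3328.
Characteristic equation s² + 7.9s + 1.6K_p = 0 gives ζ = 7.9/(2√(1.6K_p)).
Setting ζ = 0.3328: √(1.6K_p) = 7.9/(2·0.3328) = 11.87, so K_p = 140.9/1.6 = 88.1.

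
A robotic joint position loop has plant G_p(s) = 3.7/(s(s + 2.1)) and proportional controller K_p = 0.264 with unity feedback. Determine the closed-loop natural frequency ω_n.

With unity feedback the closed-loop characteristic equation is s² + 2.1s + 0.264·3.7 = s² + 2.1s + 0.9768 = 0.
Matching s² + 2ζω_n s + ω_n²: ω_n = √0.9768 = 0.9883 rad/s and 2ζω_n = 2.1, so ζ = 2.1/(2·0.9883) = 1.06.

ω_n = 0.988 rad/s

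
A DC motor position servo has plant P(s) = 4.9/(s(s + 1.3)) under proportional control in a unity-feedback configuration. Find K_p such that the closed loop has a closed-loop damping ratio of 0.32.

Closed-loop characteristic equation: s² + 1.3s + K_p·4.9 = 0.
So ω_n = √(4.9K_p) and 2ζω_n = 1.3, giving ζ = 1.3/(2√(4.9K_p)).
Setting ζ = 0.32: √(4.9K_p) = 1.3/(2·0.32) = 2.031, so K_p = 4.126/4.9 = 0.842.

K_p = 0.842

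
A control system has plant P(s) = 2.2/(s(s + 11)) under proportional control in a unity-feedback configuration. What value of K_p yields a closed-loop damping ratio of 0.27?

Closed-loop characteristic equation: s² + 11s + K_p·2.2 = 0.
So ω_n = √(2.2K_p) and 2ζω_n = 11, giving ζ = 11/(2√(2.2K_p)).
Setting ζ = 0.27: √(2.2K_p) = 11/(2·0.27) = 20.37, so K_p = 415/2.2 = 189.

K_p = 189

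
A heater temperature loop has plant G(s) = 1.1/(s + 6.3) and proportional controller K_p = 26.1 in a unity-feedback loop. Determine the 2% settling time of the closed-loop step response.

Closed-loop transfer function: T(s) = K_p·G(s)/(1 + K_p·G(s)) = 28.71/(s + 6.3 + 28.71) = 28.71/(s + 35.01).
Time constant τ = 1/35.01 = 0.02856 s, so the 2% settling time is about 4τ = 0.114 s.

T_s ≈ 0.114 s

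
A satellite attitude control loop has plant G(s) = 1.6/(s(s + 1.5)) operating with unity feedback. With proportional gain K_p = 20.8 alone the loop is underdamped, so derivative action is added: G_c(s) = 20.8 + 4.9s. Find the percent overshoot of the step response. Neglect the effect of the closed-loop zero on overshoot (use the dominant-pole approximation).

Forward path: (20.8 + 4.9s)·1.6/(s(s+1.5)). The closed-loop characteristic equation is s² + (1.5 + 1.6·4.9)s + 1.6·20.8 = 0.
That is s² + 9.34s + 33.28 = 0, so ω_n = 5.769 rad/s and ζ = 9.34/(2·5.769) = 0.8095.
%OS = 100·exp(−πζ/√(1−ζ²)) = 1.31%.

1.31%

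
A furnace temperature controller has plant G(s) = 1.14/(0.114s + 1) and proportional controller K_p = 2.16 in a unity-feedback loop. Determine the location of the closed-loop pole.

Closed loop: T(s) = K_p·G/(1+K_p·G) = 2.462/(0.114s + 1 + 2.462), with pole at s = −(1 + 2.462)/0.114 = −30.37.

s = -30.37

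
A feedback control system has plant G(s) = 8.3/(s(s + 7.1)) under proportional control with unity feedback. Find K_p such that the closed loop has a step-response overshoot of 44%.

From %OS = 100·exp(−πζ/√(1−ζ²)) = 44%, ζ = −ln(0.44)/√(π²+ln²(0.44)) = 0.2528.
Characteristic equation s² + 7.1s + 8.3K_p = 0 gives ζ = 7.1/(2√(8.3K_p)).
Setting ζ = 0.2528: √(8.3K_p) = 7.1/(2·0.2528) = 14.04, so K_p = 197.1/8.3 = 23.8.

K_p = 23.8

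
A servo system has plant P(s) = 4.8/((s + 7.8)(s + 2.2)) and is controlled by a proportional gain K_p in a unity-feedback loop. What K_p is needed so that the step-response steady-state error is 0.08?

K_p = 41.1

Steady-state error for a unit step on this type-0 loop is 1/(1 + K_p·P(0)).
P(0) = 0.2797. Require 1/(1 + K_p·0.2797) = 0.08, so 1 + 0.2797·K_p = 12.5.
K_p = (12.5 − 1)/0.2797 = 41.1.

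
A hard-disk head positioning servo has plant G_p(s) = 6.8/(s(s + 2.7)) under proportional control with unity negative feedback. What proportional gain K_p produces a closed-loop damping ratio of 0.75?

K_p = 0.476

Closed-loop characteristic equation: s² + 2.7s + K_p·6.8 = 0.
So ω_n = √(6.8K_p) and 2ζω_n = 2.7, giving ζ = 2.7/(2√(6.8K_p)).
Setting ζ = 0.75: √(6.8K_p) = 2.7/(2·0.75) = 1.8, so K_p = 3.24/6.8 = 0.476.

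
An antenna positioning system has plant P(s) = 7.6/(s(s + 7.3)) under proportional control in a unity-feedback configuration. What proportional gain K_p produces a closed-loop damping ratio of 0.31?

Closed-loop characteristic equation: s² + 7.3s + K_p·7.6 = 0.
So ω_n = √(7.6K_p) and 2ζω_n = 7.3, giving ζ = 7.3/(2√(7.6K_p)).
Setting ζ = 0.31: √(7.6K_p) = 7.3/(2·0.31) = 11.77, so K_p = 138.6/7.6 = 18.2.

K_p = 18.2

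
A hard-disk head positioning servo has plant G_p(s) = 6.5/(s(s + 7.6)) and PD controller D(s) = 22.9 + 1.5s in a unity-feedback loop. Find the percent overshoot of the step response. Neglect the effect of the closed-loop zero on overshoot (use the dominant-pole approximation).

Forward path: (22.9 + 1.5s)·6.5/(s(s+7.6)). The closed-loop characteristic equation is s² + (7.6 + 6.5·1.5)s + 6.5·22.9 = 0.
That is s² + 17.35s + 148.8 = 0, so ω_n = 12.2 rad/s and ζ = 17.35/(2·12.2) = 0.711.
%OS = 100·exp(−πζ/√(1−ζ²)) = 4.17%.

4.17%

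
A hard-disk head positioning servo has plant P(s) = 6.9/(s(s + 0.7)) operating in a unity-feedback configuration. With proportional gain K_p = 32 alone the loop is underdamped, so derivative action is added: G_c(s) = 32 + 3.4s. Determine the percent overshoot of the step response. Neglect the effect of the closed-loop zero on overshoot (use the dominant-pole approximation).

1.25%

Forward path: (32 + 3.4s)·6.9/(s(s+0.7)). The closed-loop characteristic equation is s² + (0.7 + 6.9·3.4)s + 6.9·32 = 0.
That is s² + 24.16s + 220.8 = 0, so ω_n = 14.86 rad/s and ζ = 24.16/(2·14.86) = 0.813.
%OS = 100·exp(−πζ/√(1−ζ²)) = 1.25%.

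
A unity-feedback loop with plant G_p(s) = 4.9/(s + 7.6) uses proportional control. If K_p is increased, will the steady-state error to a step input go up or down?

decrease

e_ss = 1/(1 + K_p·G_p(0)); a larger K_p raises the denominator, so e_ss decreases.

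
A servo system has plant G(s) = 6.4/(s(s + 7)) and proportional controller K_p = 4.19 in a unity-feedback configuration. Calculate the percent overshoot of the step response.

5.61%

The closed-loop denominator s² + 7s + 26.82 gives ω_n = √26.82 = 5.178 and ζ = 7/(2ω_n) = 0.6759.
%OS = 100·exp(−πζ/√(1−ζ²)) = 100·exp(−π·0.6759/√0.5432) = 5.61%.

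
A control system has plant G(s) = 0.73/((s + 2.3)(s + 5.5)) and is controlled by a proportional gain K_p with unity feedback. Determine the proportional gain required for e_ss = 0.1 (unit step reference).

K_p = 156

Steady-state error for a unit step on this type-0 loop is 1/(1 + K_p·G(0)).
G(0) = 0.05771. Require 1/(1 + K_p·0.05771) = 0.1, so 1 + 0.05771·K_p = 10.
K_p = (10 − 1)/0.05771 = 156.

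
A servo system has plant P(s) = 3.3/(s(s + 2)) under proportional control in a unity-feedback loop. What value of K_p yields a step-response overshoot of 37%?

From %OS = 100·exp(−πζ/√(1−ζ²)) = 37%, ζ = −ln(0.37)/√(π²+ln²(0.37)) = 0.3017.
Characteristic equation s² + 2s + 3.3K_p = 0 gives ζ = 2/(2√(3.3K_p)).
Setting ζ = 0.3017: √(3.3K_p) = 2/(2·0.3017) = 3.314, so K_p = 10.98/3.3 = 3.33.

K_p = 3.33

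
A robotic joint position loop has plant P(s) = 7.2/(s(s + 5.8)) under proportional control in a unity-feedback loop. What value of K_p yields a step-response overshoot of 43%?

K_p = 17.4

From %OS = 100·exp(−πζ/√(1−ζ²)) = 43%, ζ = −ln(0.43)/√(π²+ln²(0.43)) = 0.2594.
Characteristic equation s² + 5.8s + 7.2K_p = 0 gives ζ = 5.8/(2√(7.2K_p)).
Setting ζ = 0.2594: √(7.2K_p) = 5.8/(2·0.2594) = 11.18, so K_p = 124.9/7.2 = 17.4.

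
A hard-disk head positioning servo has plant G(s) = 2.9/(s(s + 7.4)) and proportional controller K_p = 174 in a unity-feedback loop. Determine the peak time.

From 1 + K_pG(s) = 0: s² + 7.4s + 504.6 = 0 ⇒ ω_n = 22.46, ζ = 0.1647.
Damped frequency ω_d = ω_n√(1−ζ²) = 22.16 rad/s, so peak time T_p = π/ω_d = 0.142 s.

T_p = 0.142 s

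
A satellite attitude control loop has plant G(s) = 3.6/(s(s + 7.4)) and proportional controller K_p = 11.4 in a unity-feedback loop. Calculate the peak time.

T_p = 0.601 s

The closed-loop denominator s² + 7.4s + 41.04 gives ω_n = √41.04 = 6.406 and ζ = 7.4/(2ω_n) = 0.5776.
Damped frequency ω_d = ω_n√(1−ζ²) = 5.23 rad/s, so peak time T_p = π/ω_d = 0.601 s.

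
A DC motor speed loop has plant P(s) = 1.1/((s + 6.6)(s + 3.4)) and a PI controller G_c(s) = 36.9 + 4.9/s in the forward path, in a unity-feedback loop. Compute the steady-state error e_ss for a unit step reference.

The open loop G_c(s)P(s) has a pole at the origin (type 1), so the static position error constant is infinite and e_ss = 1/(1+∞) = 0.

0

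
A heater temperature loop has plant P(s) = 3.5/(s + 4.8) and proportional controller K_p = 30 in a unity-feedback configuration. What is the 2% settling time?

Closed-loop transfer function: T(s) = K_p·P(s)/(1 + K_p·P(s)) = 105/(s + 4.8 + 105) = 105/(s + 109.8).
Time constant τ = 1/109.8 = 0.009107 s, so the 2% settling time is about 4τ = 0.0364 s.

T_s ≈ 0.0364 s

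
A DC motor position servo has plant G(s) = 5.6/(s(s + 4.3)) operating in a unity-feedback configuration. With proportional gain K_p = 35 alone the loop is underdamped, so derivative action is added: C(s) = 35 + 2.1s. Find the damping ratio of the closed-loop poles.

Forward path: (35 + 2.1s)·5.6/(s(s+4.3)). The closed-loop characteristic equation is s² + (4.3 + 5.6·2.1)s + 5.6·35 = 0.
That is s² + 16.06s + 196 = 0, so ω_n = 14 rad/s and ζ = 16.06/(2·14) = 0.5736.

ζ = 0.574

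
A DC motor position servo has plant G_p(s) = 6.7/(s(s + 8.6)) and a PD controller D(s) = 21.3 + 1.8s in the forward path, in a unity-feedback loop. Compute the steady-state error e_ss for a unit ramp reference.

0.0603

The loop has one pole at the origin (type 1). Velocity error constant K_v = lim_{s→0} s·D(s)G_p(s) = 21.3·6.7/8.6 = 16.59.
Steady-state error to a unit ramp: e_ss = 1/K_v = 0.0603.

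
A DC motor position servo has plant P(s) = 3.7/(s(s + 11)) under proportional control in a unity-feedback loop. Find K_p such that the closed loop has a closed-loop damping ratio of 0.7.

Closed-loop characteristic equation: s² + 11s + K_p·3.7 = 0.
So ω_n = √(3.7K_p) and 2ζω_n = 11, giving ζ = 11/(2√(3.7K_p)).
Setting ζ = 0.7: √(3.7K_p) = 11/(2·0.7) = 7.857, so K_p = 61.73/3.7 = 16.7.

K_p = 16.7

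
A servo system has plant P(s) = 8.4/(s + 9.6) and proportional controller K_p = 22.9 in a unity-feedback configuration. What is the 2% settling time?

Closed-loop transfer function: T(s) = K_p·P(s)/(1 + K_p·P(s)) = 192.4/(s + 9.6 + 192.4) = 192.4/(s + 202).
Time constant τ = 1/202 = 0.004951 s, so the 2% settling time is about 4τ = 0.0198 s.

T_s ≈ 0.0198 s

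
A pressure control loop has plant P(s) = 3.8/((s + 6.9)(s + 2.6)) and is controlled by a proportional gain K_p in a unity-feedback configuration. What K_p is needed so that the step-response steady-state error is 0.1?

The loop is type 0, so e_ss(step) = 1/(1 + K_pos) with K_pos = K_p·P(0).
P(0) = 0.2118. Require 1/(1 + K_p·0.2118) = 0.1, so 1 + 0.2118·K_p = 10.
K_p = (10 − 1)/0.2118 = 42.5.

K_p = 42.5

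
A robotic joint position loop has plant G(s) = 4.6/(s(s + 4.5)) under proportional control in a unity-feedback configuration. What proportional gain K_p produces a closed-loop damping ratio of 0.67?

K_p = 2.45

Closed-loop characteristic equation: s² + 4.5s + K_p·4.6 = 0.
So ω_n = √(4.6K_p) and 2ζω_n = 4.5, giving ζ = 4.5/(2√(4.6K_p)).
Setting ζ = 0.67: √(4.6K_p) = 4.5/(2·0.67) = 3.358, so K_p = 11.28/4.6 = 2.45.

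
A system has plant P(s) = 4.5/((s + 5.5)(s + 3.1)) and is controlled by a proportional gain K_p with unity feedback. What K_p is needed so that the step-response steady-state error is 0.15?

K_p = 21.5

Steady-state error for a unit step on this type-0 loop is 1/(1 + K_p·P(0)).
P(0) = 0.2639. Require 1/(1 + K_p·0.2639) = 0.15, so 1 + 0.2639·K_p = 6.667.
K_p = (6.667 − 1)/0.2639 = 21.5.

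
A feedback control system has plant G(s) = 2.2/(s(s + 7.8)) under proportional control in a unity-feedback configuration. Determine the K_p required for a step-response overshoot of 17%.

K_p = 28.6

From %OS = 100·exp(−πζ/√(1−ζ²)) = 17%, ζ = −ln(0.17)/√(π²+ln²(0.17)) = 0.4913.
Characteristic equation s² + 7.8s + 2.2K_p = 0 gives ζ = 7.8/(2√(2.2K_p)).
Setting ζ = 0.4913: √(2.2K_p) = 7.8/(2·0.4913) = 7.939, so K_p = 63.02/2.2 = 28.6.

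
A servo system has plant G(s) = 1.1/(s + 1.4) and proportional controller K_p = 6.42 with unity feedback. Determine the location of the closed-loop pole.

Closed-loop transfer function: T(s) = K_p·G(s)/(1 + K_p·G(s)) = 7.062/(s + 1.4 + 7.062) = 7.062/(s + 8.462).
The closed-loop pole is at s = −8.462.

s = -8.462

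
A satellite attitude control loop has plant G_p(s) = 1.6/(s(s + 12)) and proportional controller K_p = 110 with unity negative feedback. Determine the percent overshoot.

The closed-loop denominator s² + 12s + 176 gives ω_n = √176 = 13.27 and ζ = 12/(2ω_n) = 0.4523.
%OS = 100·exp(−πζ/√(1−ζ²)) = 100·exp(−π·0.4523/√0.7955) = 20.3%.

20.3%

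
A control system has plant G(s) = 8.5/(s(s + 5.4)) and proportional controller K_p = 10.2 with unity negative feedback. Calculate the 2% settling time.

Closed-loop characteristic equation: s² + 5.4s + 86.7 = 0, so ω_n = 9.311 rad/s and ζ = 5.4/(2·9.311) = 0.29.
2% settling time T_s ≈ 4/(ζω_n) = 4/2.7 = 1.48 s.

T_s ≈ 1.48 s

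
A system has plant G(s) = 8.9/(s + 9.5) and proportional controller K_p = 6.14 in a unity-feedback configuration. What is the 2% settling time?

T_s ≈ 0.0624 s

Closed-loop transfer function: T(s) = K_p·G(s)/(1 + K_p·G(s)) = 54.65/(s + 9.5 + 54.65) = 54.65/(s + 64.15).
Time constant τ = 1/64.15 = 0.01559 s, so the 2% settling time is about 4τ = 0.0624 s.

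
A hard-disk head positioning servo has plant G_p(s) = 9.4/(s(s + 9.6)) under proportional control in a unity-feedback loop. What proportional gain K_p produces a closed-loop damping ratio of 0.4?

Closed-loop characteristic equation: s² + 9.6s + K_p·9.4 = 0.
So ω_n = √(9.4K_p) and 2ζω_n = 9.6, giving ζ = 9.6/(2√(9.4K_p)).
Setting ζ = 0.4: √(9.4K_p) = 9.6/(2·0.4) = 12, so K_p = 144/9.4 = 15.3.

K_p = 15.3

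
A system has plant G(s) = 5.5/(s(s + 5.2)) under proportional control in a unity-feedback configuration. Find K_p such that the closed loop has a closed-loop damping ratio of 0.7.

K_p = 2.51

Closed-loop characteristic equation: s² + 5.2s + K_p·5.5 = 0.
So ω_n = √(5.5K_p) and 2ζω_n = 5.2, giving ζ = 5.2/(2√(5.5K_p)).
Setting ζ = 0.7: √(5.5K_p) = 5.2/(2·0.7) = 3.714, so K_p = 13.8/5.5 = 2.51.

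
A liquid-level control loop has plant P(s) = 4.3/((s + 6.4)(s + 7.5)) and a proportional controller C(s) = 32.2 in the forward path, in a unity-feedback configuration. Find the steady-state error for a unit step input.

0.257

The loop is type 0. Static position error constant K_pos = C(0)·P(0) = 32.2·0.08958 = 2.885.
Steady-state error to a unit step: e_ss = 1/(1+K_pos) = 1/3.885 = 0.257.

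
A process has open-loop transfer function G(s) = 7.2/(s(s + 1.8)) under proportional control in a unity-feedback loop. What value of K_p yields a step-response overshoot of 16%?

From %OS = 100·exp(−πζ/√(1−ζ²)) = 16%, ζ = −ln(0.16)/√(π²+ln²(0.16)) = 0.5039.
Characteristic equation s² + 1.8s + 7.2K_p = 0 gives ζ = 1.8/(2√(7.2K_p)).
Setting ζ = 0.5039: √(7.2K_p) = 1.8/(2·0.5039) = 1.786, so K_p = 3.19/7.2 = 0.443.

K_p = 0.443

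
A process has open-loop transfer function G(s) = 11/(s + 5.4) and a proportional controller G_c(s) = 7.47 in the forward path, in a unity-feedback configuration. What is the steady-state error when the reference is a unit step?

0.0617

The loop is type 0. Static position error constant K_pos = G_c(0)·G(0) = 7.47·2.037 = 15.22.
Steady-state error to a unit step: e_ss = 1/(1+K_pos) = 1/16.22 = 0.0617.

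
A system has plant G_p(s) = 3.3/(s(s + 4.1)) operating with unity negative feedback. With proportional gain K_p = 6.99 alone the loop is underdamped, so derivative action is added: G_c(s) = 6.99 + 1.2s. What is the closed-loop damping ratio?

ζ = 0.839

Forward path: (6.99 + 1.2s)·3.3/(s(s+4.1)). The closed-loop characteristic equation is s² + (4.1 + 3.3·1.2)s + 3.3·6.99 = 0.
That is s² + 8.06s + 23.07 = 0, so ω_n = 4.803 rad/s and ζ = 8.06/(2·4.803) = 0.8391.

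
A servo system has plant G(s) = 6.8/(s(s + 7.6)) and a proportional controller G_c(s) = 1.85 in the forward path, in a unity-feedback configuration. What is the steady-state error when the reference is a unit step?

The open loop G_c(s)G(s) has a pole at the origin (type 1), so the static position error constant is infinite and e_ss = 1/(1+∞) = 0.

0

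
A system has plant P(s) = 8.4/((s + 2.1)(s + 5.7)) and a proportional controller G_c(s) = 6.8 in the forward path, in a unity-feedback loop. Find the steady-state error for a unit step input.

The loop is type 0. Static position error constant K_pos = G_c(0)·P(0) = 6.8·0.7018 = 4.772.
Steady-state error to a unit step: e_ss = 1/(1+K_pos) = 1/5.772 = 0.173.

0.173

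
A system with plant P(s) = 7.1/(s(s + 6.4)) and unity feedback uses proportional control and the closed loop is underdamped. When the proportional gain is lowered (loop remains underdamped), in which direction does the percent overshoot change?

ζ = 6.4/(2√(7.1K_p)) rises as K_p falls; higher damping means less overshoot.

decrease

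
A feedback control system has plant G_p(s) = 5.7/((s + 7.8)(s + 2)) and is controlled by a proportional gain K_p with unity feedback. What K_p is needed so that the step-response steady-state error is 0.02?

For a type-0 loop with proportional control, e_ss = 1/(1 + K_p·G_p(0)).
G_p(0) = 0.3654. Require 1/(1 + K_p·0.3654) = 0.02, so 1 + 0.3654·K_p = 50.
K_p = (50 − 1)/0.3654 = 134.

K_p = 134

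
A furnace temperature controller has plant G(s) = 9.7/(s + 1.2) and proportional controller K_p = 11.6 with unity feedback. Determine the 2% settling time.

T_s ≈ 0.0352 s

Closed-loop transfer function: T(s) = K_p·G(s)/(1 + K_p·G(s)) = 112.5/(s + 1.2 + 112.5) = 112.5/(s + 113.7).
Time constant τ = 1/113.7 = 0.008794 s, so the 2% settling time is about 4τ = 0.0352 s.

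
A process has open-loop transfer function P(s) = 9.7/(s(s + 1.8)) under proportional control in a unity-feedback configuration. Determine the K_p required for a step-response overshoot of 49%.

From %OS = 100·exp(−πζ/√(1−ζ²)) = 49%, ζ = −ln(0.49)/√(π²+ln²(0.49)) = 0.2214.
Characteristic equation s² + 1.8s + 9.7K_p = 0 gives ζ = 1.8/(2√(9.7K_p)).
Setting ζ = 0.2214: √(9.7K_p) = 1.8/(2·0.2214) = 4.064, so K_p = 16.52/9.7 = 1.7.

K_p = 1.7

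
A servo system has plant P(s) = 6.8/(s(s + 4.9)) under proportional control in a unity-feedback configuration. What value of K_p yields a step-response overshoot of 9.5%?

From %OS = 100·exp(−πζ/√(1−ζ²)) = 9.5%, ζ = −ln(0.095)/√(π²+ln²(0.095)) = 0.5996.
Characteristic equation s² + 4.9s + 6.8K_p = 0 gives ζ = 4.9/(2√(6.8K_p)).
Setting ζ = 0.5996: √(6.8K_p) = 4.9/(2·0.5996) = 4.086, so K_p = 16.69/6.8 = 2.46.

K_p = 2.46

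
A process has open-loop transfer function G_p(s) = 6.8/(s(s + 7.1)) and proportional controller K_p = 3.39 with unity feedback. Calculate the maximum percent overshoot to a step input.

3.17%

Closed-loop characteristic equation: s² + 7.1s + 23.05 = 0, so ω_n = 4.801 rad/s and ζ = 7.1/(2·4.801) = 0.7394.
%OS = 100·exp(−πζ/√(1−ζ²)) = 100·exp(−π·0.7394/√0.4533) = 3.17%.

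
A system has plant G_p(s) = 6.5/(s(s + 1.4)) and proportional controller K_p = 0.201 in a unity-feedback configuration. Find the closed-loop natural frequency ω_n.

ω_n = 1.14 rad/s

With unity feedback the closed-loop characteristic equation is s² + 1.4s + 0.201·6.5 = s² + 1.4s + 1.306 = 0.
So ω_n² = 1.306 ⇒ ω_n = 1.143 rad/s, and ζ = 1.4/(2ω_n) = 0.612.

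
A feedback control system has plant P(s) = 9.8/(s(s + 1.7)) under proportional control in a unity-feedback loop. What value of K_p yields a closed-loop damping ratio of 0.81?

K_p = 0.112

Closed-loop characteristic equation: s² + 1.7s + K_p·9.8 = 0.
So ω_n = √(9.8K_p) and 2ζω_n = 1.7, giving ζ = 1.7/(2√(9.8K_p)).
Setting ζ = 0.81: √(9.8K_p) = 1.7/(2·0.81) = 1.049, so K_p = 1.101/9.8 = 0.112.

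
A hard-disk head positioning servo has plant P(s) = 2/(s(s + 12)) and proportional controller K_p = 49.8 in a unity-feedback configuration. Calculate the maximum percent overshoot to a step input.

9.41%

From 1 + K_pP(s) = 0: s² + 12s + 99.6 = 0 ⇒ ω_n = 9.98, ζ = 0.6012.
%OS = 100·exp(−πζ/√(1−ζ²)) = 100·exp(−π·0.6012/√0.6386) = 9.41%.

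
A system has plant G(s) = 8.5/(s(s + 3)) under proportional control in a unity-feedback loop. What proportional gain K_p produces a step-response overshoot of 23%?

K_p = 1.47

From %OS = 100·exp(−πζ/√(1−ζ²)) = 23%, ζ = −ln(0.23)/√(π²+ln²(0.23)) = 0.4237.
Characteristic equation s² + 3s + 8.5K_p = 0 gives ζ = 3/(2√(8.5K_p)).
Setting ζ = 0.4237: √(8.5K_p) = 3/(2·0.4237) = 3.54, so K_p = 12.53/8.5 = 1.47.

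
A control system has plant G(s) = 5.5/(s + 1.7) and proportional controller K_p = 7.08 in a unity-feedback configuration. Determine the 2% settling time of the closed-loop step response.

T_s ≈ 0.0984 s

Closed-loop transfer function: T(s) = K_p·G(s)/(1 + K_p·G(s)) = 38.94/(s + 1.7 + 38.94) = 38.94/(s + 40.64).
Time constant τ = 1/40.64 = 0.02461 s, so the 2% settling time is about 4τ = 0.0984 s.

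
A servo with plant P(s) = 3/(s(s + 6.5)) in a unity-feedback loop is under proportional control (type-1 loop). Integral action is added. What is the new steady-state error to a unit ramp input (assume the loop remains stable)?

The integrator raises the loop to type 2, so K_v → ∞ and e_ss to a ramp is zero.

0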